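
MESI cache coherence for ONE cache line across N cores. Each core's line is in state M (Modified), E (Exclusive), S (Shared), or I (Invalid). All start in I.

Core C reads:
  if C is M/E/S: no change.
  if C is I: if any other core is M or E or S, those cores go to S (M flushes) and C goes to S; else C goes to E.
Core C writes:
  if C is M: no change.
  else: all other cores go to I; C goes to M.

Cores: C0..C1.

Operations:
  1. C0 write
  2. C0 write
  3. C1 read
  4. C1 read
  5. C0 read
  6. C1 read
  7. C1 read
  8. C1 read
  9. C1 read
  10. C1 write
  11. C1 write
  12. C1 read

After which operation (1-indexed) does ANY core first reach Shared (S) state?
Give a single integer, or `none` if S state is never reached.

Op 1: C0 write [C0 write: invalidate none -> C0=M] -> [M,I]
Op 2: C0 write [C0 write: already M (modified), no change] -> [M,I]
Op 3: C1 read [C1 read from I: others=['C0=M'] -> C1=S, others downsized to S] -> [S,S]
  -> First S state at op 3; remaining ops need not be traced.

Answer: 3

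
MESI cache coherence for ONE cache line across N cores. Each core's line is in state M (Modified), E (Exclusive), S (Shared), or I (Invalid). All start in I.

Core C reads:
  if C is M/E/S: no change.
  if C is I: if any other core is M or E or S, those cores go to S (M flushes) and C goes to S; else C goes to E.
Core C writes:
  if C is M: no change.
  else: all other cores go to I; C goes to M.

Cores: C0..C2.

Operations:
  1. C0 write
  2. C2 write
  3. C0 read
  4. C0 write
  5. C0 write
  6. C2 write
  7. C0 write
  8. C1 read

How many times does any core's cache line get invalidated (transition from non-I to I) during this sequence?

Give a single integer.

Op 1: C0 write [C0 write: invalidate none -> C0=M] -> [M,I,I] (invalidations this op: 0; running total: 0)
Op 2: C2 write [C2 write: invalidate ['C0=M'] -> C2=M] -> [I,I,M] (invalidations this op: 1; running total: 1)
Op 3: C0 read [C0 read from I: others=['C2=M'] -> C0=S, others downsized to S] -> [S,I,S] (invalidations this op: 0; running total: 1)
Op 4: C0 write [C0 write: invalidate ['C2=S'] -> C0=M] -> [M,I,I] (invalidations this op: 1; running total: 2)
Op 5: C0 write [C0 write: already M (modified), no change] -> [M,I,I] (invalidations this op: 0; running total: 2)
Op 6: C2 write [C2 write: invalidate ['C0=M'] -> C2=M] -> [I,I,M] (invalidations this op: 1; running total: 3)
Op 7: C0 write [C0 write: invalidate ['C2=M'] -> C0=M] -> [M,I,I] (invalidations this op: 1; running total: 4)
Op 8: C1 read [C1 read from I: others=['C0=M'] -> C1=S, others downsized to S] -> [S,S,I] (invalidations this op: 0; running total: 4)

Answer: 4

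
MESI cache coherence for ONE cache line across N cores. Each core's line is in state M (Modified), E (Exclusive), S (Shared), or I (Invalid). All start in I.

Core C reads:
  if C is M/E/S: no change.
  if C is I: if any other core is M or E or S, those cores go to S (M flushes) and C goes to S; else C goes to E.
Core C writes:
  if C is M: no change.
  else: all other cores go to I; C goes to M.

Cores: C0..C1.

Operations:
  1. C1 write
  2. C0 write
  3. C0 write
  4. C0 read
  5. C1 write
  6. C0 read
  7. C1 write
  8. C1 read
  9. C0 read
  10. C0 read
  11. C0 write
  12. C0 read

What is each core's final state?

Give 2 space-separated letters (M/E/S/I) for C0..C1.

Op 1: C1 write [C1 write: invalidate none -> C1=M] -> [I,M]
Op 2: C0 write [C0 write: invalidate ['C1=M'] -> C0=M] -> [M,I]
Op 3: C0 write [C0 write: already M (modified), no change] -> [M,I]
Op 4: C0 read [C0 read: already in M, no change] -> [M,I]
Op 5: C1 write [C1 write: invalidate ['C0=M'] -> C1=M] -> [I,M]
Op 6: C0 read [C0 read from I: others=['C1=M'] -> C0=S, others downsized to S] -> [S,S]
Op 7: C1 write [C1 write: invalidate ['C0=S'] -> C1=M] -> [I,M]
Op 8: C1 read [C1 read: already in M, no change] -> [I,M]
Op 9: C0 read [C0 read from I: others=['C1=M'] -> C0=S, others downsized to S] -> [S,S]
Op 10: C0 read [C0 read: already in S, no change] -> [S,S]
Op 11: C0 write [C0 write: invalidate ['C1=S'] -> C0=M] -> [M,I]
Op 12: C0 read [C0 read: already in M, no change] -> [M,I]

Answer: M I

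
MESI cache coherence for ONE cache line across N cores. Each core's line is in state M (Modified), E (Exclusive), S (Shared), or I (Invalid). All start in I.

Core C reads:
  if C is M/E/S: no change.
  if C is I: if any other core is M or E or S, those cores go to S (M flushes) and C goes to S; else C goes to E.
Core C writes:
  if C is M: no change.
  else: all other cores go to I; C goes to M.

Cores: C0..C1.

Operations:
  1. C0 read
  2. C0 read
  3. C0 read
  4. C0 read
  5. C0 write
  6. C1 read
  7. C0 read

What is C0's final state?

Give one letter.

Op 1: C0 read [C0 read from I: no other sharers -> C0=E (exclusive)] -> [E,I]
Op 2: C0 read [C0 read: already in E, no change] -> [E,I]
Op 3: C0 read [C0 read: already in E, no change] -> [E,I]
Op 4: C0 read [C0 read: already in E, no change] -> [E,I]
Op 5: C0 write [C0 write: invalidate none -> C0=M] -> [M,I]
Op 6: C1 read [C1 read from I: others=['C0=M'] -> C1=S, others downsized to S] -> [S,S]
Op 7: C0 read [C0 read: already in S, no change] -> [S,S]

Answer: S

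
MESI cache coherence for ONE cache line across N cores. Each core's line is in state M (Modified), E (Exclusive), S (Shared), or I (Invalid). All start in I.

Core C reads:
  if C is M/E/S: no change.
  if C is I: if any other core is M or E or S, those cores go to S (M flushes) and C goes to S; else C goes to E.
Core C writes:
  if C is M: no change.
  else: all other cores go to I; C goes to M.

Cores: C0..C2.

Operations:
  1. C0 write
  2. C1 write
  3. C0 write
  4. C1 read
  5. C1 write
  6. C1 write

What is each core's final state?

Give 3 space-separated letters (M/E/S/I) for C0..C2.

Answer: I M I

Derivation:
Op 1: C0 write [C0 write: invalidate none -> C0=M] -> [M,I,I]
Op 2: C1 write [C1 write: invalidate ['C0=M'] -> C1=M] -> [I,M,I]
Op 3: C0 write [C0 write: invalidate ['C1=M'] -> C0=M] -> [M,I,I]
Op 4: C1 read [C1 read from I: others=['C0=M'] -> C1=S, others downsized to S] -> [S,S,I]
Op 5: C1 write [C1 write: invalidate ['C0=S'] -> C1=M] -> [I,M,I]
Op 6: C1 write [C1 write: already M (modified), no change] -> [I,M,I]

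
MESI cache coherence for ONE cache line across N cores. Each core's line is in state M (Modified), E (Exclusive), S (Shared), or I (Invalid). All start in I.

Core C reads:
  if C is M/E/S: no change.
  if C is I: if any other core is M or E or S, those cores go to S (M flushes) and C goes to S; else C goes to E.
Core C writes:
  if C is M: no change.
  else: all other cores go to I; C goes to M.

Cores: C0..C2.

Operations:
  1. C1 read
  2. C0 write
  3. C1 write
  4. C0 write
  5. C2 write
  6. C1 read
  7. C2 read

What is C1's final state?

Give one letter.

Op 1: C1 read [C1 read from I: no other sharers -> C1=E (exclusive)] -> [I,E,I]
Op 2: C0 write [C0 write: invalidate ['C1=E'] -> C0=M] -> [M,I,I]
Op 3: C1 write [C1 write: invalidate ['C0=M'] -> C1=M] -> [I,M,I]
Op 4: C0 write [C0 write: invalidate ['C1=M'] -> C0=M] -> [M,I,I]
Op 5: C2 write [C2 write: invalidate ['C0=M'] -> C2=M] -> [I,I,M]
Op 6: C1 read [C1 read from I: others=['C2=M'] -> C1=S, others downsized to S] -> [I,S,S]
Op 7: C2 read [C2 read: already in S, no change] -> [I,S,S]

Answer: S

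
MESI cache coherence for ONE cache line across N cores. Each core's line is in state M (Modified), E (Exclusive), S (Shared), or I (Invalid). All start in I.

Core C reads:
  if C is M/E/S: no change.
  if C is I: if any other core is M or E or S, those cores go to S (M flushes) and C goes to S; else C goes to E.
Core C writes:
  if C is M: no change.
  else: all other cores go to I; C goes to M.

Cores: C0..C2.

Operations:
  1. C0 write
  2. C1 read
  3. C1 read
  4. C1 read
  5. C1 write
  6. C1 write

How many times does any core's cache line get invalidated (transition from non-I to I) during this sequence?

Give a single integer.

Op 1: C0 write [C0 write: invalidate none -> C0=M] -> [M,I,I] (invalidations this op: 0; running total: 0)
Op 2: C1 read [C1 read from I: others=['C0=M'] -> C1=S, others downsized to S] -> [S,S,I] (invalidations this op: 0; running total: 0)
Op 3: C1 read [C1 read: already in S, no change] -> [S,S,I] (invalidations this op: 0; running total: 0)
Op 4: C1 read [C1 read: already in S, no change] -> [S,S,I] (invalidations this op: 0; running total: 0)
Op 5: C1 write [C1 write: invalidate ['C0=S'] -> C1=M] -> [I,M,I] (invalidations this op: 1; running total: 1)
Op 6: C1 write [C1 write: already M (modified), no change] -> [I,M,I] (invalidations this op: 0; running total: 1)

Answer: 1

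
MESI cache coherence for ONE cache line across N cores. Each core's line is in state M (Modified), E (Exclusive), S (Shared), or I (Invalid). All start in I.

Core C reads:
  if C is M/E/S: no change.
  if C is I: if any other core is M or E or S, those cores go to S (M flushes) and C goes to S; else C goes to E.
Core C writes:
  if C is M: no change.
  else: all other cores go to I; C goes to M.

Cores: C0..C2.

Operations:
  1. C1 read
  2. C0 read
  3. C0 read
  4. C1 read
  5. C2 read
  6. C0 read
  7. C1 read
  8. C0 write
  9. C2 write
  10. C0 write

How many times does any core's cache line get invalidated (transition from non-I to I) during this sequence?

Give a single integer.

Op 1: C1 read [C1 read from I: no other sharers -> C1=E (exclusive)] -> [I,E,I] (invalidations this op: 0; running total: 0)
Op 2: C0 read [C0 read from I: others=['C1=E'] -> C0=S, others downsized to S] -> [S,S,I] (invalidations this op: 0; running total: 0)
Op 3: C0 read [C0 read: already in S, no change] -> [S,S,I] (invalidations this op: 0; running total: 0)
Op 4: C1 read [C1 read: already in S, no change] -> [S,S,I] (invalidations this op: 0; running total: 0)
Op 5: C2 read [C2 read from I: others=['C0=S', 'C1=S'] -> C2=S, others downsized to S] -> [S,S,S] (invalidations this op: 0; running total: 0)
Op 6: C0 read [C0 read: already in S, no change] -> [S,S,S] (invalidations this op: 0; running total: 0)
Op 7: C1 read [C1 read: already in S, no change] -> [S,S,S] (invalidations this op: 0; running total: 0)
Op 8: C0 write [C0 write: invalidate ['C1=S', 'C2=S'] -> C0=M] -> [M,I,I] (invalidations this op: 2; running total: 2)
Op 9: C2 write [C2 write: invalidate ['C0=M'] -> C2=M] -> [I,I,M] (invalidations this op: 1; running total: 3)
Op 10: C0 write [C0 write: invalidate ['C2=M'] -> C0=M] -> [M,I,I] (invalidations this op: 1; running total: 4)

Answer: 4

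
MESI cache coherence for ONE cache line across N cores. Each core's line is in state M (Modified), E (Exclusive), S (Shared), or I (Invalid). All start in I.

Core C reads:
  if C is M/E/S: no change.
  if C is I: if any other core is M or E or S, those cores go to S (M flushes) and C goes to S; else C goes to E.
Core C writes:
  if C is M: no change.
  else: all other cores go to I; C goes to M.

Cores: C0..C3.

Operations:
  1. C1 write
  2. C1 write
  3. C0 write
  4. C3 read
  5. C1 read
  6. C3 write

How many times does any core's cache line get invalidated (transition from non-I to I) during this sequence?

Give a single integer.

Answer: 3

Derivation:
Op 1: C1 write [C1 write: invalidate none -> C1=M] -> [I,M,I,I] (invalidations this op: 0; running total: 0)
Op 2: C1 write [C1 write: already M (modified), no change] -> [I,M,I,I] (invalidations this op: 0; running total: 0)
Op 3: C0 write [C0 write: invalidate ['C1=M'] -> C0=M] -> [M,I,I,I] (invalidations this op: 1; running total: 1)
Op 4: C3 read [C3 read from I: others=['C0=M'] -> C3=S, others downsized to S] -> [S,I,I,S] (invalidations this op: 0; running total: 1)
Op 5: C1 read [C1 read from I: others=['C0=S', 'C3=S'] -> C1=S, others downsized to S] -> [S,S,I,S] (invalidations this op: 0; running total: 1)
Op 6: C3 write [C3 write: invalidate ['C0=S', 'C1=S'] -> C3=M] -> [I,I,I,M] (invalidations this op: 2; running total: 3)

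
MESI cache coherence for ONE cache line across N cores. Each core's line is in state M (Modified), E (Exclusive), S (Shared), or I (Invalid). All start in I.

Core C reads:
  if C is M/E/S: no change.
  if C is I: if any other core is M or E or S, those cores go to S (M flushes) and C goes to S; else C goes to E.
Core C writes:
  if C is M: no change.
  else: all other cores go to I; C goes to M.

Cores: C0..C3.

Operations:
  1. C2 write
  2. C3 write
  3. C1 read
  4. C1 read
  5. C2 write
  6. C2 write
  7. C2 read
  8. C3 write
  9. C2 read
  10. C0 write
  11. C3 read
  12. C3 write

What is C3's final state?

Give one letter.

Answer: M

Derivation:
Op 1: C2 write [C2 write: invalidate none -> C2=M] -> [I,I,M,I]
Op 2: C3 write [C3 write: invalidate ['C2=M'] -> C3=M] -> [I,I,I,M]
Op 3: C1 read [C1 read from I: others=['C3=M'] -> C1=S, others downsized to S] -> [I,S,I,S]
Op 4: C1 read [C1 read: already in S, no change] -> [I,S,I,S]
Op 5: C2 write [C2 write: invalidate ['C1=S', 'C3=S'] -> C2=M] -> [I,I,M,I]
Op 6: C2 write [C2 write: already M (modified), no change] -> [I,I,M,I]
Op 7: C2 read [C2 read: already in M, no change] -> [I,I,M,I]
Op 8: C3 write [C3 write: invalidate ['C2=M'] -> C3=M] -> [I,I,I,M]
Op 9: C2 read [C2 read from I: others=['C3=M'] -> C2=S, others downsized to S] -> [I,I,S,S]
Op 10: C0 write [C0 write: invalidate ['C2=S', 'C3=S'] -> C0=M] -> [M,I,I,I]
Op 11: C3 read [C3 read from I: others=['C0=M'] -> C3=S, others downsized to S] -> [S,I,I,S]
Op 12: C3 write [C3 write: invalidate ['C0=S'] -> C3=M] -> [I,I,I,M]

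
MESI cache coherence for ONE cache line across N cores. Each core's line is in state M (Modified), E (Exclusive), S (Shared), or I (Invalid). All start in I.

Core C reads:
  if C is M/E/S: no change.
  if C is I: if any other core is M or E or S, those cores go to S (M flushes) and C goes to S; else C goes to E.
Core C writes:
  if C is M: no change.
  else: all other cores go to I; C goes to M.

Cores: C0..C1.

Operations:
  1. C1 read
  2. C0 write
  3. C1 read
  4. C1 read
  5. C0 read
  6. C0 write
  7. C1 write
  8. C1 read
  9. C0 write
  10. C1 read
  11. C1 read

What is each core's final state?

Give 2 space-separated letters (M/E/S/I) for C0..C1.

Op 1: C1 read [C1 read from I: no other sharers -> C1=E (exclusive)] -> [I,E]
Op 2: C0 write [C0 write: invalidate ['C1=E'] -> C0=M] -> [M,I]
Op 3: C1 read [C1 read from I: others=['C0=M'] -> C1=S, others downsized to S] -> [S,S]
Op 4: C1 read [C1 read: already in S, no change] -> [S,S]
Op 5: C0 read [C0 read: already in S, no change] -> [S,S]
Op 6: C0 write [C0 write: invalidate ['C1=S'] -> C0=M] -> [M,I]
Op 7: C1 write [C1 write: invalidate ['C0=M'] -> C1=M] -> [I,M]
Op 8: C1 read [C1 read: already in M, no change] -> [I,M]
Op 9: C0 write [C0 write: invalidate ['C1=M'] -> C0=M] -> [M,I]
Op 10: C1 read [C1 read from I: others=['C0=M'] -> C1=S, others downsized to S] -> [S,S]
Op 11: C1 read [C1 read: already in S, no change] -> [S,S]

Answer: S S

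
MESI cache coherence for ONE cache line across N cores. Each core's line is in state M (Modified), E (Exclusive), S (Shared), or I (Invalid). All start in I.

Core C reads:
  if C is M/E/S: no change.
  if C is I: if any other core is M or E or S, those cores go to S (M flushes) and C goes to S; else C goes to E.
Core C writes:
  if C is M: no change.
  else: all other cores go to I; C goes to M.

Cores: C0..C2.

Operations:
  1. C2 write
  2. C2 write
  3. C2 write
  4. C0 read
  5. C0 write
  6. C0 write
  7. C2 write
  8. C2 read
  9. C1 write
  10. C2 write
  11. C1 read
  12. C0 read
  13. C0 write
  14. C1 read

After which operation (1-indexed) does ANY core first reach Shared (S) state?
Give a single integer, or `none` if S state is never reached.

Op 1: C2 write [C2 write: invalidate none -> C2=M] -> [I,I,M]
Op 2: C2 write [C2 write: already M (modified), no change] -> [I,I,M]
Op 3: C2 write [C2 write: already M (modified), no change] -> [I,I,M]
Op 4: C0 read [C0 read from I: others=['C2=M'] -> C0=S, others downsized to S] -> [S,I,S]
  -> First S state at op 4; remaining ops need not be traced.

Answer: 4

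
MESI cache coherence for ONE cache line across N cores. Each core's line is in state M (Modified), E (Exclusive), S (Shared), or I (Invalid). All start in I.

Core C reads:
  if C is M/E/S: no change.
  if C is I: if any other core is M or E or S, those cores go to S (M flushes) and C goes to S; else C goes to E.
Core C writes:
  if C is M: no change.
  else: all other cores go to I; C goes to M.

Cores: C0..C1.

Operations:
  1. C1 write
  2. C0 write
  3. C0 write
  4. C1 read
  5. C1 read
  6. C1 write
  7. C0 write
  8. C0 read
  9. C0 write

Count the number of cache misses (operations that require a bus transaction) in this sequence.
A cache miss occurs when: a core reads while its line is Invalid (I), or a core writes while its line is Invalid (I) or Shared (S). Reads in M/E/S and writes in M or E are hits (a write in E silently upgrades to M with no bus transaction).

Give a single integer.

Op 1: C1 write [C1 write: invalidate none -> C1=M] -> [I,M] [MISS #1: write from I]
Op 2: C0 write [C0 write: invalidate ['C1=M'] -> C0=M] -> [M,I] [MISS #2: write from I]
Op 3: C0 write [C0 write: already M (modified), no change] -> [M,I] [hit: write from M]
Op 4: C1 read [C1 read from I: others=['C0=M'] -> C1=S, others downsized to S] -> [S,S] [MISS #3: read from I]
Op 5: C1 read [C1 read: already in S, no change] -> [S,S] [hit: read from S]
Op 6: C1 write [C1 write: invalidate ['C0=S'] -> C1=M] -> [I,M] [MISS #4: write from S]
Op 7: C0 write [C0 write: invalidate ['C1=M'] -> C0=M] -> [M,I] [MISS #5: write from I]
Op 8: C0 read [C0 read: already in M, no change] -> [M,I] [hit: read from M]
Op 9: C0 write [C0 write: already M (modified), no change] -> [M,I] [hit: write from M]

Answer: 5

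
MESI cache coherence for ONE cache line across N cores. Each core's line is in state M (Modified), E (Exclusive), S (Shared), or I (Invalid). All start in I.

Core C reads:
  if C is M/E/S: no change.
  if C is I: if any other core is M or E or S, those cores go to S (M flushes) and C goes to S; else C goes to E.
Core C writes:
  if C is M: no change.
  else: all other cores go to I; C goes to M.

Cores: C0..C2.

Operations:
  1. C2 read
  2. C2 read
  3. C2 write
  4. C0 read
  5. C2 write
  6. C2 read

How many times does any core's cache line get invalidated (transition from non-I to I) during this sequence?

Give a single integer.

Op 1: C2 read [C2 read from I: no other sharers -> C2=E (exclusive)] -> [I,I,E] (invalidations this op: 0; running total: 0)
Op 2: C2 read [C2 read: already in E, no change] -> [I,I,E] (invalidations this op: 0; running total: 0)
Op 3: C2 write [C2 write: invalidate none -> C2=M] -> [I,I,M] (invalidations this op: 0; running total: 0)
Op 4: C0 read [C0 read from I: others=['C2=M'] -> C0=S, others downsized to S] -> [S,I,S] (invalidations this op: 0; running total: 0)
Op 5: C2 write [C2 write: invalidate ['C0=S'] -> C2=M] -> [I,I,M] (invalidations this op: 1; running total: 1)
Op 6: C2 read [C2 read: already in M, no change] -> [I,I,M] (invalidations this op: 0; running total: 1)

Answer: 1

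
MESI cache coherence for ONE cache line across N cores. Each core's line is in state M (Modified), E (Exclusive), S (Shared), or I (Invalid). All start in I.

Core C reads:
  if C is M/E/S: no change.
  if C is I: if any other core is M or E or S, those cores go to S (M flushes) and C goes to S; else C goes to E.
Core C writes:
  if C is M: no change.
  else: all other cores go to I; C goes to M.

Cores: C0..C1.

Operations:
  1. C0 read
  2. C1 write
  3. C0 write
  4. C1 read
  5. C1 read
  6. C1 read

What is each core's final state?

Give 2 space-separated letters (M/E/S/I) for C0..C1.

Answer: S S

Derivation:
Op 1: C0 read [C0 read from I: no other sharers -> C0=E (exclusive)] -> [E,I]
Op 2: C1 write [C1 write: invalidate ['C0=E'] -> C1=M] -> [I,M]
Op 3: C0 write [C0 write: invalidate ['C1=M'] -> C0=M] -> [M,I]
Op 4: C1 read [C1 read from I: others=['C0=M'] -> C1=S, others downsized to S] -> [S,S]
Op 5: C1 read [C1 read: already in S, no change] -> [S,S]
Op 6: C1 read [C1 read: already in S, no change] -> [S,S]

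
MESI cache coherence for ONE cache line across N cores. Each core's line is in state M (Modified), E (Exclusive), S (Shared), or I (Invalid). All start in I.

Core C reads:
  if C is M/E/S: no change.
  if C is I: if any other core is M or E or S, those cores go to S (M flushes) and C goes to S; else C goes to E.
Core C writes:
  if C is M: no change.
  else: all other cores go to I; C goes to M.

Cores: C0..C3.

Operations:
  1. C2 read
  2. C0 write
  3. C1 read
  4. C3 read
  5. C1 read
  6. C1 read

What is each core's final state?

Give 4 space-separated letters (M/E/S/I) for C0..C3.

Answer: S S I S

Derivation:
Op 1: C2 read [C2 read from I: no other sharers -> C2=E (exclusive)] -> [I,I,E,I]
Op 2: C0 write [C0 write: invalidate ['C2=E'] -> C0=M] -> [M,I,I,I]
Op 3: C1 read [C1 read from I: others=['C0=M'] -> C1=S, others downsized to S] -> [S,S,I,I]
Op 4: C3 read [C3 read from I: others=['C0=S', 'C1=S'] -> C3=S, others downsized to S] -> [S,S,I,S]
Op 5: C1 read [C1 read: already in S, no change] -> [S,S,I,S]
Op 6: C1 read [C1 read: already in S, no change] -> [S,S,I,S]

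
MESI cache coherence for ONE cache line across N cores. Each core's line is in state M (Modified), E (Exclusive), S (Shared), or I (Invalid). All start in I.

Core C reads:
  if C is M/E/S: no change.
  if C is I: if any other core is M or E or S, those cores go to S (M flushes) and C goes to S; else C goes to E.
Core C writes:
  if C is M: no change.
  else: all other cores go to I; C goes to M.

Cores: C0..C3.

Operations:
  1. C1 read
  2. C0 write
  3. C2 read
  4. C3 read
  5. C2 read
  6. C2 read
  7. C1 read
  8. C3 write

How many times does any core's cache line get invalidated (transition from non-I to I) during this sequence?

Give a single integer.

Answer: 4

Derivation:
Op 1: C1 read [C1 read from I: no other sharers -> C1=E (exclusive)] -> [I,E,I,I] (invalidations this op: 0; running total: 0)
Op 2: C0 write [C0 write: invalidate ['C1=E'] -> C0=M] -> [M,I,I,I] (invalidations this op: 1; running total: 1)
Op 3: C2 read [C2 read from I: others=['C0=M'] -> C2=S, others downsized to S] -> [S,I,S,I] (invalidations this op: 0; running total: 1)
Op 4: C3 read [C3 read from I: others=['C0=S', 'C2=S'] -> C3=S, others downsized to S] -> [S,I,S,S] (invalidations this op: 0; running total: 1)
Op 5: C2 read [C2 read: already in S, no change] -> [S,I,S,S] (invalidations this op: 0; running total: 1)
Op 6: C2 read [C2 read: already in S, no change] -> [S,I,S,S] (invalidations this op: 0; running total: 1)
Op 7: C1 read [C1 read from I: others=['C0=S', 'C2=S', 'C3=S'] -> C1=S, others downsized to S] -> [S,S,S,S] (invalidations this op: 0; running total: 1)
Op 8: C3 write [C3 write: invalidate ['C0=S', 'C1=S', 'C2=S'] -> C3=M] -> [I,I,I,M] (invalidations this op: 3; running total: 4)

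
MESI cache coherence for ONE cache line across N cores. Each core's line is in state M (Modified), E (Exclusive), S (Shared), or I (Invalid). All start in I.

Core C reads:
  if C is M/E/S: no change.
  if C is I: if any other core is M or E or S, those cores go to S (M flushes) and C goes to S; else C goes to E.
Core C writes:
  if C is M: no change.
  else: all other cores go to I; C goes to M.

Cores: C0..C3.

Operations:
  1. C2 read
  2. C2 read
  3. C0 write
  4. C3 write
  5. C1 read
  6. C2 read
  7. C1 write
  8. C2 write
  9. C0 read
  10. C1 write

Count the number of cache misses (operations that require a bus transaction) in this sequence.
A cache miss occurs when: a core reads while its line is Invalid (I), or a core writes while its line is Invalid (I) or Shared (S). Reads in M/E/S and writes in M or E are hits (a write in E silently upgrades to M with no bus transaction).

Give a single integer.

Op 1: C2 read [C2 read from I: no other sharers -> C2=E (exclusive)] -> [I,I,E,I] [MISS #1: read from I]
Op 2: C2 read [C2 read: already in E, no change] -> [I,I,E,I] [hit: read from E]
Op 3: C0 write [C0 write: invalidate ['C2=E'] -> C0=M] -> [M,I,I,I] [MISS #2: write from I]
Op 4: C3 write [C3 write: invalidate ['C0=M'] -> C3=M] -> [I,I,I,M] [MISS #3: write from I]
Op 5: C1 read [C1 read from I: others=['C3=M'] -> C1=S, others downsized to S] -> [I,S,I,S] [MISS #4: read from I]
Op 6: C2 read [C2 read from I: others=['C1=S', 'C3=S'] -> C2=S, others downsized to S] -> [I,S,S,S] [MISS #5: read from I]
Op 7: C1 write [C1 write: invalidate ['C2=S', 'C3=S'] -> C1=M] -> [I,M,I,I] [MISS #6: write from S]
Op 8: C2 write [C2 write: invalidate ['C1=M'] -> C2=M] -> [I,I,M,I] [MISS #7: write from I]
Op 9: C0 read [C0 read from I: others=['C2=M'] -> C0=S, others downsized to S] -> [S,I,S,I] [MISS #8: read from I]
Op 10: C1 write [C1 write: invalidate ['C0=S', 'C2=S'] -> C1=M] -> [I,M,I,I] [MISS #9: write from I]

Answer: 9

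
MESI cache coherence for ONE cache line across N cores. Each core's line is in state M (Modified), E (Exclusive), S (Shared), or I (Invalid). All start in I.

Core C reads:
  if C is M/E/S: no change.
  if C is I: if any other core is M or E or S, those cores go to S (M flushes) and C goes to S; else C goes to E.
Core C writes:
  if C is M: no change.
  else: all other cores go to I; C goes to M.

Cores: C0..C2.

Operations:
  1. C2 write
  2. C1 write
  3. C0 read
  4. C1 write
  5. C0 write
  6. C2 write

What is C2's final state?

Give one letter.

Op 1: C2 write [C2 write: invalidate none -> C2=M] -> [I,I,M]
Op 2: C1 write [C1 write: invalidate ['C2=M'] -> C1=M] -> [I,M,I]
Op 3: C0 read [C0 read from I: others=['C1=M'] -> C0=S, others downsized to S] -> [S,S,I]
Op 4: C1 write [C1 write: invalidate ['C0=S'] -> C1=M] -> [I,M,I]
Op 5: C0 write [C0 write: invalidate ['C1=M'] -> C0=M] -> [M,I,I]
Op 6: C2 write [C2 write: invalidate ['C0=M'] -> C2=M] -> [I,I,M]

Answer: M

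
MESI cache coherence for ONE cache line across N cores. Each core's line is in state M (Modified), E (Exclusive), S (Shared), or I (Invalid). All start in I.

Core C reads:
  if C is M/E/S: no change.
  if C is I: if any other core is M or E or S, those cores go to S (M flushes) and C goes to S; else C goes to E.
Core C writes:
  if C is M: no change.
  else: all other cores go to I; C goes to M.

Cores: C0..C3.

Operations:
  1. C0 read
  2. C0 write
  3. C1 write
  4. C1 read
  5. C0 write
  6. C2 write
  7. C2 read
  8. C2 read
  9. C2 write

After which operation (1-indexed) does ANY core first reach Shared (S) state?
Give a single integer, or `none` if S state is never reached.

Answer: none

Derivation:
Op 1: C0 read [C0 read from I: no other sharers -> C0=E (exclusive)] -> [E,I,I,I]
Op 2: C0 write [C0 write: invalidate none -> C0=M] -> [M,I,I,I]
Op 3: C1 write [C1 write: invalidate ['C0=M'] -> C1=M] -> [I,M,I,I]
Op 4: C1 read [C1 read: already in M, no change] -> [I,M,I,I]
Op 5: C0 write [C0 write: invalidate ['C1=M'] -> C0=M] -> [M,I,I,I]
Op 6: C2 write [C2 write: invalidate ['C0=M'] -> C2=M] -> [I,I,M,I]
Op 7: C2 read [C2 read: already in M, no change] -> [I,I,M,I]
Op 8: C2 read [C2 read: already in M, no change] -> [I,I,M,I]
Op 9: C2 write [C2 write: already M (modified), no change] -> [I,I,M,I]
S state never reached in this sequence.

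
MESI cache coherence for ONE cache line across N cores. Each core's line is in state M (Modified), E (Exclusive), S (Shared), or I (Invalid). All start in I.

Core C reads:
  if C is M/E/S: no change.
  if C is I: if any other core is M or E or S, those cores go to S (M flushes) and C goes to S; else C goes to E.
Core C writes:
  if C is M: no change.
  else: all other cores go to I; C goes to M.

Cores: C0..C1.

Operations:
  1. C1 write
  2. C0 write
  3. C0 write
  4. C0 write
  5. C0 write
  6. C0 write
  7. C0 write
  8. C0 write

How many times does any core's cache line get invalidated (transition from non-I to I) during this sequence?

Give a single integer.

Answer: 1

Derivation:
Op 1: C1 write [C1 write: invalidate none -> C1=M] -> [I,M] (invalidations this op: 0; running total: 0)
Op 2: C0 write [C0 write: invalidate ['C1=M'] -> C0=M] -> [M,I] (invalidations this op: 1; running total: 1)
Op 3: C0 write [C0 write: already M (modified), no change] -> [M,I] (invalidations this op: 0; running total: 1)
Op 4: C0 write [C0 write: already M (modified), no change] -> [M,I] (invalidations this op: 0; running total: 1)
Op 5: C0 write [C0 write: already M (modified), no change] -> [M,I] (invalidations this op: 0; running total: 1)
Op 6: C0 write [C0 write: already M (modified), no change] -> [M,I] (invalidations this op: 0; running total: 1)
Op 7: C0 write [C0 write: already M (modified), no change] -> [M,I] (invalidations this op: 0; running total: 1)
Op 8: C0 write [C0 write: already M (modified), no change] -> [M,I] (invalidations this op: 0; running total: 1)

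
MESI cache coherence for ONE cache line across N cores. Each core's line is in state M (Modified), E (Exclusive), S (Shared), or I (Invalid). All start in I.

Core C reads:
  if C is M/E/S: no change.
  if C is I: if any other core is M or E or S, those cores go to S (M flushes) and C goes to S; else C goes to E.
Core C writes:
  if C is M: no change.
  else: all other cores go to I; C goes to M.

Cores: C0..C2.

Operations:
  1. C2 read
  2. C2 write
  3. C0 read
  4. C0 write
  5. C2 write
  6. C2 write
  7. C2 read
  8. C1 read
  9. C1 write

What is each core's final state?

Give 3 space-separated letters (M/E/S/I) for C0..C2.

Answer: I M I

Derivation:
Op 1: C2 read [C2 read from I: no other sharers -> C2=E (exclusive)] -> [I,I,E]
Op 2: C2 write [C2 write: invalidate none -> C2=M] -> [I,I,M]
Op 3: C0 read [C0 read from I: others=['C2=M'] -> C0=S, others downsized to S] -> [S,I,S]
Op 4: C0 write [C0 write: invalidate ['C2=S'] -> C0=M] -> [M,I,I]
Op 5: C2 write [C2 write: invalidate ['C0=M'] -> C2=M] -> [I,I,M]
Op 6: C2 write [C2 write: already M (modified), no change] -> [I,I,M]
Op 7: C2 read [C2 read: already in M, no change] -> [I,I,M]
Op 8: C1 read [C1 read from I: others=['C2=M'] -> C1=S, others downsized to S] -> [I,S,S]
Op 9: C1 write [C1 write: invalidate ['C2=S'] -> C1=M] -> [I,M,I]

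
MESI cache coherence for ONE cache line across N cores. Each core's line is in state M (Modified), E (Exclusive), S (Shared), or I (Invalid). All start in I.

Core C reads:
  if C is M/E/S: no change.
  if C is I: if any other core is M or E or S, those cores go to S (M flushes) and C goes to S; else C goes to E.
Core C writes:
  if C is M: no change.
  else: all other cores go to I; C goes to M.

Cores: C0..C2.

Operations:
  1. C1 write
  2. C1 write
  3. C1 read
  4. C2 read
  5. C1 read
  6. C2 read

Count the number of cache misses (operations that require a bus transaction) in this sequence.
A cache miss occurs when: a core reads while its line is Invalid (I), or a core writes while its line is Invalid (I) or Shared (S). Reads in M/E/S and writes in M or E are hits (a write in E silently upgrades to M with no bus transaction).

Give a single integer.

Answer: 2

Derivation:
Op 1: C1 write [C1 write: invalidate none -> C1=M] -> [I,M,I] [MISS #1: write from I]
Op 2: C1 write [C1 write: already M (modified), no change] -> [I,M,I] [hit: write from M]
Op 3: C1 read [C1 read: already in M, no change] -> [I,M,I] [hit: read from M]
Op 4: C2 read [C2 read from I: others=['C1=M'] -> C2=S, others downsized to S] -> [I,S,S] [MISS #2: read from I]
Op 5: C1 read [C1 read: already in S, no change] -> [I,S,S] [hit: read from S]
Op 6: C2 read [C2 read: already in S, no change] -> [I,S,S] [hit: read from S]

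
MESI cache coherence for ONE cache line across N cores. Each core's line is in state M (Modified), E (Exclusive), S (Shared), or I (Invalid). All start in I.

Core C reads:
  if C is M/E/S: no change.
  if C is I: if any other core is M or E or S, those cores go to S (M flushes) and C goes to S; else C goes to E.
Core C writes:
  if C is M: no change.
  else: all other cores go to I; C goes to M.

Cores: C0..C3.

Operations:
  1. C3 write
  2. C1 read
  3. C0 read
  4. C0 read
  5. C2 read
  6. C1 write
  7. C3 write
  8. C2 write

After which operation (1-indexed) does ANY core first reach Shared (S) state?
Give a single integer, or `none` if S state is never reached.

Op 1: C3 write [C3 write: invalidate none -> C3=M] -> [I,I,I,M]
Op 2: C1 read [C1 read from I: others=['C3=M'] -> C1=S, others downsized to S] -> [I,S,I,S]
  -> First S state at op 2; remaining ops need not be traced.

Answer: 2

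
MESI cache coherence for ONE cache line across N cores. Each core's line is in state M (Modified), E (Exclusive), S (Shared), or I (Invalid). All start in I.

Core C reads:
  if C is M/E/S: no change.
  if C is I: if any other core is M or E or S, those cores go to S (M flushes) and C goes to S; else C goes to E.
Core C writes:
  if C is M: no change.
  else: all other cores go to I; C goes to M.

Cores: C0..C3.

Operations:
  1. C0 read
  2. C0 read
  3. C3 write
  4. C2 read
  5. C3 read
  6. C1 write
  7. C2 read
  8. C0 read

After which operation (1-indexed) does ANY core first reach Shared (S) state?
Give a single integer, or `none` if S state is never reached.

Answer: 4

Derivation:
Op 1: C0 read [C0 read from I: no other sharers -> C0=E (exclusive)] -> [E,I,I,I]
Op 2: C0 read [C0 read: already in E, no change] -> [E,I,I,I]
Op 3: C3 write [C3 write: invalidate ['C0=E'] -> C3=M] -> [I,I,I,M]
Op 4: C2 read [C2 read from I: others=['C3=M'] -> C2=S, others downsized to S] -> [I,I,S,S]
  -> First S state at op 4; remaining ops need not be traced.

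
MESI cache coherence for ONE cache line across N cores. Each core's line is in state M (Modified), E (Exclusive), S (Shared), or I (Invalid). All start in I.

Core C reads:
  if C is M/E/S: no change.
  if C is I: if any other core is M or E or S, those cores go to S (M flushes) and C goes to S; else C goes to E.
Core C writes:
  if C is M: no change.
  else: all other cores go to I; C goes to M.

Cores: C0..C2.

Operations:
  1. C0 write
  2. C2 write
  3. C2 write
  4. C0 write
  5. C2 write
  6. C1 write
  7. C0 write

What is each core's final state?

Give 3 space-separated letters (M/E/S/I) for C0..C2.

Answer: M I I

Derivation:
Op 1: C0 write [C0 write: invalidate none -> C0=M] -> [M,I,I]
Op 2: C2 write [C2 write: invalidate ['C0=M'] -> C2=M] -> [I,I,M]
Op 3: C2 write [C2 write: already M (modified), no change] -> [I,I,M]
Op 4: C0 write [C0 write: invalidate ['C2=M'] -> C0=M] -> [M,I,I]
Op 5: C2 write [C2 write: invalidate ['C0=M'] -> C2=M] -> [I,I,M]
Op 6: C1 write [C1 write: invalidate ['C2=M'] -> C1=M] -> [I,M,I]
Op 7: C0 write [C0 write: invalidate ['C1=M'] -> C0=M] -> [M,I,I]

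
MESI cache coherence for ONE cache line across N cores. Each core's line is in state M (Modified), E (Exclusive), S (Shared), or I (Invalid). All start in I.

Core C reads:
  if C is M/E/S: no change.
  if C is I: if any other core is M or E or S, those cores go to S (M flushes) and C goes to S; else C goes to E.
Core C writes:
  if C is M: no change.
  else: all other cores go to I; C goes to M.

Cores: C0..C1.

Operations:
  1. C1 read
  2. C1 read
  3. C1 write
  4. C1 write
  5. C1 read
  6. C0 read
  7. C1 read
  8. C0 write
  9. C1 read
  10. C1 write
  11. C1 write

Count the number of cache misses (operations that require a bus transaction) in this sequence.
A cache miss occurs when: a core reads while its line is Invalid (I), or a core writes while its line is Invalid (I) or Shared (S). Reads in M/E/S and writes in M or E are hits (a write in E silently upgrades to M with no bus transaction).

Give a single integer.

Op 1: C1 read [C1 read from I: no other sharers -> C1=E (exclusive)] -> [I,E] [MISS #1: read from I]
Op 2: C1 read [C1 read: already in E, no change] -> [I,E] [hit: read from E]
Op 3: C1 write [C1 write: invalidate none -> C1=M] -> [I,M] [hit: write from E is a silent E->M upgrade, no bus transaction]
Op 4: C1 write [C1 write: already M (modified), no change] -> [I,M] [hit: write from M]
Op 5: C1 read [C1 read: already in M, no change] -> [I,M] [hit: read from M]
Op 6: C0 read [C0 read from I: others=['C1=M'] -> C0=S, others downsized to S] -> [S,S] [MISS #2: read from I]
Op 7: C1 read [C1 read: already in S, no change] -> [S,S] [hit: read from S]
Op 8: C0 write [C0 write: invalidate ['C1=S'] -> C0=M] -> [M,I] [MISS #3: write from S]
Op 9: C1 read [C1 read from I: others=['C0=M'] -> C1=S, others downsized to S] -> [S,S] [MISS #4: read from I]
Op 10: C1 write [C1 write: invalidate ['C0=S'] -> C1=M] -> [I,M] [MISS #5: write from S]
Op 11: C1 write [C1 write: already M (modified), no change] -> [I,M] [hit: write from M]

Answer: 5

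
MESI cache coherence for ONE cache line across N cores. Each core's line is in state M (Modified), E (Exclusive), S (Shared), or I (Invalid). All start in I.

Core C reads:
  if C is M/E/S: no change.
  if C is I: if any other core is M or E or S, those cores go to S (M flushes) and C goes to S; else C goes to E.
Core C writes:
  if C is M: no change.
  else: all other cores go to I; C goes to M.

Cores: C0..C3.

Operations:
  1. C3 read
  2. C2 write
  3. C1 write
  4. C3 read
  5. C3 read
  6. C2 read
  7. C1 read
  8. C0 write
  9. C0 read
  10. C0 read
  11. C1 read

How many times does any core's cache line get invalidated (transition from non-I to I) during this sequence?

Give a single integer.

Answer: 5

Derivation:
Op 1: C3 read [C3 read from I: no other sharers -> C3=E (exclusive)] -> [I,I,I,E] (invalidations this op: 0; running total: 0)
Op 2: C2 write [C2 write: invalidate ['C3=E'] -> C2=M] -> [I,I,M,I] (invalidations this op: 1; running total: 1)
Op 3: C1 write [C1 write: invalidate ['C2=M'] -> C1=M] -> [I,M,I,I] (invalidations this op: 1; running total: 2)
Op 4: C3 read [C3 read from I: others=['C1=M'] -> C3=S, others downsized to S] -> [I,S,I,S] (invalidations this op: 0; running total: 2)
Op 5: C3 read [C3 read: already in S, no change] -> [I,S,I,S] (invalidations this op: 0; running total: 2)
Op 6: C2 read [C2 read from I: others=['C1=S', 'C3=S'] -> C2=S, others downsized to S] -> [I,S,S,S] (invalidations this op: 0; running total: 2)
Op 7: C1 read [C1 read: already in S, no change] -> [I,S,S,S] (invalidations this op: 0; running total: 2)
Op 8: C0 write [C0 write: invalidate ['C1=S', 'C2=S', 'C3=S'] -> C0=M] -> [M,I,I,I] (invalidations this op: 3; running total: 5)
Op 9: C0 read [C0 read: already in M, no change] -> [M,I,I,I] (invalidations this op: 0; running total: 5)
Op 10: C0 read [C0 read: already in M, no change] -> [M,I,I,I] (invalidations this op: 0; running total: 5)
Op 11: C1 read [C1 read from I: others=['C0=M'] -> C1=S, others downsized to S] -> [S,S,I,I] (invalidations this op: 0; running total: 5)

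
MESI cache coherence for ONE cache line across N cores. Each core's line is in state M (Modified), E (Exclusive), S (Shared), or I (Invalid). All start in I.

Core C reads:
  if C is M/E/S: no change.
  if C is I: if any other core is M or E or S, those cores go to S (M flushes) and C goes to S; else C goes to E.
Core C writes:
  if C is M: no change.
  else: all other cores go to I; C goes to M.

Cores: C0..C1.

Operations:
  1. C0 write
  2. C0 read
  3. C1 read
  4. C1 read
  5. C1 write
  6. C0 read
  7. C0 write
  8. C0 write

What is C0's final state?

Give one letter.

Op 1: C0 write [C0 write: invalidate none -> C0=M] -> [M,I]
Op 2: C0 read [C0 read: already in M, no change] -> [M,I]
Op 3: C1 read [C1 read from I: others=['C0=M'] -> C1=S, others downsized to S] -> [S,S]
Op 4: C1 read [C1 read: already in S, no change] -> [S,S]
Op 5: C1 write [C1 write: invalidate ['C0=S'] -> C1=M] -> [I,M]
Op 6: C0 read [C0 read from I: others=['C1=M'] -> C0=S, others downsized to S] -> [S,S]
Op 7: C0 write [C0 write: invalidate ['C1=S'] -> C0=M] -> [M,I]
Op 8: C0 write [C0 write: already M (modified), no change] -> [M,I]

Answer: M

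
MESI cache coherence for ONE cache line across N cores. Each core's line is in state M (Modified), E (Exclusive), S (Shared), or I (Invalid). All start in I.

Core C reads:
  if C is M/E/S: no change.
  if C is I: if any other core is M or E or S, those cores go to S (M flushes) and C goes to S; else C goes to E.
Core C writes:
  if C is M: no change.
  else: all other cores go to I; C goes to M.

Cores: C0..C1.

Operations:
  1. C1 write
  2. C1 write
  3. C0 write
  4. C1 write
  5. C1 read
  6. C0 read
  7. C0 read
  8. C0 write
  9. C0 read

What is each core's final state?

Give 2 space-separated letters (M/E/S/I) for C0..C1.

Op 1: C1 write [C1 write: invalidate none -> C1=M] -> [I,M]
Op 2: C1 write [C1 write: already M (modified), no change] -> [I,M]
Op 3: C0 write [C0 write: invalidate ['C1=M'] -> C0=M] -> [M,I]
Op 4: C1 write [C1 write: invalidate ['C0=M'] -> C1=M] -> [I,M]
Op 5: C1 read [C1 read: already in M, no change] -> [I,M]
Op 6: C0 read [C0 read from I: others=['C1=M'] -> C0=S, others downsized to S] -> [S,S]
Op 7: C0 read [C0 read: already in S, no change] -> [S,S]
Op 8: C0 write [C0 write: invalidate ['C1=S'] -> C0=M] -> [M,I]
Op 9: C0 read [C0 read: already in M, no change] -> [M,I]

Answer: M I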